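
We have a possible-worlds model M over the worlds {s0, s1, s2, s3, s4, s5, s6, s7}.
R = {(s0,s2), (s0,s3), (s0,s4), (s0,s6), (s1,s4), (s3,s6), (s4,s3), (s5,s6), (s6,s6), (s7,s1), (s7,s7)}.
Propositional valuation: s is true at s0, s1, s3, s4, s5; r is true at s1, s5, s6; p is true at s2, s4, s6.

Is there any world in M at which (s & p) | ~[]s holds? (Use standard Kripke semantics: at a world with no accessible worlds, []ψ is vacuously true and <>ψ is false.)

Let φ = (s & p) | ~[]s. Evaluate φ at each world:
  s0 (successors {s2, s3, s4, s6}): φ is true.
  s1 (successors {s4}): φ is false.
  s2 (successors ∅): φ is false.
  s3 (successors {s6}): φ is true.
  s4 (successors {s3}): φ is true.
  s5 (successors {s6}): φ is true.
  s6 (successors {s6}): φ is true.
  s7 (successors {s1, s7}): φ is true.
Detail at s0 (witness):
  At s0: s & p is false, ~[]s is true, so (s & p) | ~[]s is true.
    At s0: []s is false, so ~[]s is true.
      At s0: []s requires s at every successor {s2, s3, s4, s6}.
        s fails at s2, so []s is false at s0.

Yes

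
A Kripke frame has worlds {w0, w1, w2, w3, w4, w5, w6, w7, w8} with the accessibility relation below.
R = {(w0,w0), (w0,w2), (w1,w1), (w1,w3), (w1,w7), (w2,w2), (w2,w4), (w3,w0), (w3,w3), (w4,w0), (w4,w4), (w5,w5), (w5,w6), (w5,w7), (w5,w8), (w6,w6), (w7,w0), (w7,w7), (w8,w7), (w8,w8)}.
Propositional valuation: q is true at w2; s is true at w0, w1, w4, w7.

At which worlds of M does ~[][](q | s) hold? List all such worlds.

Let φ = ~[][](q | s). Evaluate φ at each world:
  w0 (successors {w0, w2}): φ is false.
  w1 (successors {w1, w3, w7}): φ is true.
  w2 (successors {w2, w4}): φ is false.
  w3 (successors {w0, w3}): φ is true.
  w4 (successors {w0, w4}): φ is false.
  w5 (successors {w5, w6, w7, w8}): φ is true.
  w6 (successors {w6}): φ is true.
  w7 (successors {w0, w7}): φ is false.
  w8 (successors {w7, w8}): φ is true.
For instance, at w4:
  At w4: [][](q | s) is true, so ~[][](q | s) is false.
    At w4: [][](q | s) requires [](q | s) at every successor {w0, w4}.
      At w0: [](q | s) is true.
      At w4: [](q | s) is true.
    So [][](q | s) is true at w4.
Satisfying worlds: {w1, w3, w5, w6, w8}

w1, w3, w5, w6, w8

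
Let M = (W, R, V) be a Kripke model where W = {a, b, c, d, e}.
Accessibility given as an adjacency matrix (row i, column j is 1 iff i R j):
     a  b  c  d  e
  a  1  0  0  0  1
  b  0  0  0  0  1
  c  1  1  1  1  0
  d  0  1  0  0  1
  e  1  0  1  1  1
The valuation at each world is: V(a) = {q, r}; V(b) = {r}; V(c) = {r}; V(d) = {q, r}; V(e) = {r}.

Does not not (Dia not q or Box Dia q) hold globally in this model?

Let φ = not not (Dia not q or Box Dia q). Evaluate φ at each world:
  a (successors {a, e}): φ is true.
  b (successors {e}): φ is true.
  c (successors {a, b, c, d}): φ is true.
  d (successors {b, e}): φ is true.
  e (successors {a, c, d, e}): φ is true.
For instance, at c:
  At c: not (Dia not q or Box Dia q) is false, so not not (Dia not q or Box Dia q) is true.
    At c: Dia not q or Box Dia q is true, so not (Dia not q or Box Dia q) is false.
      At c: Dia not q is true, Box Dia q is false, so Dia not q or Box Dia q is true.

Yes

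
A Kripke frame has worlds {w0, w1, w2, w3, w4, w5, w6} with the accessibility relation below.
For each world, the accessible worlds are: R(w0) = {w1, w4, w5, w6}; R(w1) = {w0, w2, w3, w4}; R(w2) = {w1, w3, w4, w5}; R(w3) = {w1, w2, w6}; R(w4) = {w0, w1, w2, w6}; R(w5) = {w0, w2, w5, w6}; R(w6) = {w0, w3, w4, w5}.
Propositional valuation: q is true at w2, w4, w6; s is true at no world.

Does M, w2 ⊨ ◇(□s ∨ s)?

No

At w2: ◇(□s ∨ s) requires □s ∨ s at some successor in {w1, w3, w4, w5}.
  At w1: □s ∨ s is false.
  At w3: □s ∨ s is false.
  At w4: □s ∨ s is false.
  At w5: □s ∨ s is false.
So ◇(□s ∨ s) is false at w2.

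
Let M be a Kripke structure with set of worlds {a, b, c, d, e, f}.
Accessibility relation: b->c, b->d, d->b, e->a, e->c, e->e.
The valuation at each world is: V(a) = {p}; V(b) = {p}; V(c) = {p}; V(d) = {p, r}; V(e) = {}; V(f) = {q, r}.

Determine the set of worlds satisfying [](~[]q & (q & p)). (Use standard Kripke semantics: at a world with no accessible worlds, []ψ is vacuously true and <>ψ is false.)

a, c, f

Let φ = [](~[]q & (q & p)). Evaluate φ at each world:
  a (successors ∅): φ is true.
  b (successors {c, d}): φ is false.
  c (successors ∅): φ is true.
  d (successors {b}): φ is false.
  e (successors {a, c, e}): φ is false.
  f (successors ∅): φ is true.
For instance, at b:
  At b: [](~[]q & (q & p)) requires ~[]q & (q & p) at every successor {c, d}.
    ~[]q & (q & p) fails at c, so [](~[]q & (q & p)) is false at b.
      At c: ~[]q is false, q & p is false, so ~[]q & (q & p) is false.
Satisfying worlds: {a, c, f}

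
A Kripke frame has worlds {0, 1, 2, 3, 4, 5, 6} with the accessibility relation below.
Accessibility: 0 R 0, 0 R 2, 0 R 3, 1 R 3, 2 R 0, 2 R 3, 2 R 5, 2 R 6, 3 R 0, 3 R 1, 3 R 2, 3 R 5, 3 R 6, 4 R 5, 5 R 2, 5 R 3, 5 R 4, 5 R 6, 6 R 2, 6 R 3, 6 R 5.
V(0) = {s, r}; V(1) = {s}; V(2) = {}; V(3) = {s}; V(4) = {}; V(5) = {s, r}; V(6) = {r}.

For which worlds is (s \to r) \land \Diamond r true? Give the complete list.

0, 2, 4, 5, 6

Let φ = (s \to r) \land \Diamond r. Evaluate φ at each world:
  0 (successors {0, 2, 3}): φ is true.
  1 (successors {3}): φ is false.
  2 (successors {0, 3, 5, 6}): φ is true.
  3 (successors {0, 1, 2, 5, 6}): φ is false.
  4 (successors {5}): φ is true.
  5 (successors {2, 3, 4, 6}): φ is true.
  6 (successors {2, 3, 5}): φ is true.
For instance, at 1:
  At 1: s \to r is false, \Diamond r is false, so (s \to r) \land \Diamond r is false.
    At 1: \Diamond r requires r at some successor in {3}.
      At 3: r is false.
    So \Diamond r is false at 1.
Satisfying worlds: {0, 2, 4, 5, 6}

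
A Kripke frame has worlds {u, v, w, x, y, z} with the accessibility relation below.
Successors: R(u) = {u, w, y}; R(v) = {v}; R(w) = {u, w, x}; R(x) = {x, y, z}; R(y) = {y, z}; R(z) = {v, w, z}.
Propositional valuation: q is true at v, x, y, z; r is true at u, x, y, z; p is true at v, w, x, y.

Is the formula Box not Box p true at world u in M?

At u: Box not Box p requires not Box p at every successor {u, w, y}.
    At u: Box p is false, so not Box p is true.
      At u: Box p requires p at every successor {u, w, y}.
        p fails at u, so Box p is false at u.
    At w: Box p is false, so not Box p is true.
      At w: Box p requires p at every successor {u, w, x}.
        p fails at u, so Box p is false at w.
    At y: Box p is false, so not Box p is true.
      At y: Box p requires p at every successor {y, z}.
        p fails at z, so Box p is false at y.
So Box not Box p is true at u.

Yes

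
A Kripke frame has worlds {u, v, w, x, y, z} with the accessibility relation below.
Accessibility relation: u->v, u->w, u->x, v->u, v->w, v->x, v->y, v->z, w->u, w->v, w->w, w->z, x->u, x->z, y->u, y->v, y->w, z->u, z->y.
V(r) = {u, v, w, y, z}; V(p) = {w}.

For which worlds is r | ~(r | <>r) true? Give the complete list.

u, v, w, y, z

Recall that <>ψ holds at a world iff ψ holds at some accessible world.
Let φ = r | ~(r | <>r). Evaluate φ at each world:
  u (successors {v, w, x}): φ is true.
  v (successors {u, w, x, y, z}): φ is true.
  w (successors {u, v, w, z}): φ is true.
  x (successors {u, z}): φ is false.
  y (successors {u, v, w}): φ is true.
  z (successors {u, y}): φ is true.
For instance, at y:
  At y: r is true, ~(r | <>r) is false, so r | ~(r | <>r) is true.
    At y: r | <>r is true, so ~(r | <>r) is false.
      At y: r is true, <>r is true, so r | <>r is true.
Satisfying worlds: {u, v, w, y, z}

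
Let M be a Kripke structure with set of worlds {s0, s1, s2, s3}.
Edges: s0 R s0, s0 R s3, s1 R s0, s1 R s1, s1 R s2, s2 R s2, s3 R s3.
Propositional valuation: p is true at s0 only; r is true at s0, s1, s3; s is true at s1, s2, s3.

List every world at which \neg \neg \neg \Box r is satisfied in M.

Recall that \Box ψ holds at a world iff ψ holds at every accessible world, and \Diamond ψ holds iff ψ holds at some accessible world.
Let φ = \neg \neg \neg \Box r. Evaluate φ at each world:
  s0 (successors {s0, s3}): φ is false.
  s1 (successors {s0, s1, s2}): φ is true.
  s2 (successors {s2}): φ is true.
  s3 (successors {s3}): φ is false.
For instance, at s1:
  At s1: \neg \neg \Box r is false, so \neg \neg \neg \Box r is true.
    At s1: \neg \Box r is true, so \neg \neg \Box r is false.
      At s1: \Box r is false, so \neg \Box r is true.
Satisfying worlds: {s1, s2}

s1, s2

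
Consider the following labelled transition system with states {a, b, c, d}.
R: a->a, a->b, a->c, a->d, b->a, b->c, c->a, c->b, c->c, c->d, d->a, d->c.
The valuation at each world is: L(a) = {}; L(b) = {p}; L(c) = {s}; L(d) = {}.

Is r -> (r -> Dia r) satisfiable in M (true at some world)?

Recall that Dia ψ holds at a world iff ψ holds at some accessible world.
Let φ = r -> (r -> Dia r). Evaluate φ at each world:
  a (successors {a, b, c, d}): φ is true.
  b (successors {a, c}): φ is true.
  c (successors {a, b, c, d}): φ is true.
  d (successors {a, c}): φ is true.
Detail at a (witness):
  At a: r is false, r -> Dia r is true, so r -> (r -> Dia r) is true.
    At a: r is false, Dia r is false, so r -> Dia r is true.
      At a: Dia r requires r at some successor in {a, b, c, d}.
        At a: r is false.
        At b: r is false.
        At c: r is false.
        At d: r is false.
      So Dia r is false at a.

Yes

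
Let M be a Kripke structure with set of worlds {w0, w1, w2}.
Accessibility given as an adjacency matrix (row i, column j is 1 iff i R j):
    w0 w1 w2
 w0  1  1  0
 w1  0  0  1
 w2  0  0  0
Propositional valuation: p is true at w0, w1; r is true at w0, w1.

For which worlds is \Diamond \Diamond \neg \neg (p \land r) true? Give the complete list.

w0

Recall that \Diamond ψ holds at a world iff ψ holds at some accessible world.
Let φ = \Diamond \Diamond \neg \neg (p \land r). Evaluate φ at each world:
  w0 (successors {w0, w1}): φ is true.
  w1 (successors {w2}): φ is false.
  w2 (successors ∅): φ is false.
For instance, at w0:
  At w0: \Diamond \Diamond \neg \neg (p \land r) requires \Diamond \neg \neg (p \land r) at some successor in {w0, w1}.
    \Diamond \neg \neg (p \land r) holds at w0, so \Diamond \Diamond \neg \neg (p \land r) is true at w0.
      At w0: \Diamond \neg \neg (p \land r) requires \neg \neg (p \land r) at some successor in {w0, w1}.
        \neg \neg (p \land r) holds at w0, so \Diamond \neg \neg (p \land r) is true at w0.
Satisfying worlds: {w0}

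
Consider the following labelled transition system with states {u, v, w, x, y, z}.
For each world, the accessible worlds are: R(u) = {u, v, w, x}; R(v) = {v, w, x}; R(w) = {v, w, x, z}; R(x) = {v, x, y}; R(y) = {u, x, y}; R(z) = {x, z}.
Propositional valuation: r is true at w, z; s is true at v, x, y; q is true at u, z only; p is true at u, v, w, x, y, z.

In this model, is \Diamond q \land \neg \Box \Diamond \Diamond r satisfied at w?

No

At w: \Diamond q is true, \neg \Box \Diamond \Diamond r is false, so \Diamond q \land \neg \Box \Diamond \Diamond r is false.
  At w: \Diamond q requires q at some successor in {v, w, x, z}.
    q holds at z, so \Diamond q is true at w.
  At w: \Box \Diamond \Diamond r is true, so \neg \Box \Diamond \Diamond r is false.
    At w: \Box \Diamond \Diamond r requires \Diamond \Diamond r at every successor {v, w, x, z}.
      At v: \Diamond \Diamond r is true.
      At w: \Diamond \Diamond r is true.
      At x: \Diamond \Diamond r is true.
      At z: \Diamond \Diamond r is true.
    So \Box \Diamond \Diamond r is true at w.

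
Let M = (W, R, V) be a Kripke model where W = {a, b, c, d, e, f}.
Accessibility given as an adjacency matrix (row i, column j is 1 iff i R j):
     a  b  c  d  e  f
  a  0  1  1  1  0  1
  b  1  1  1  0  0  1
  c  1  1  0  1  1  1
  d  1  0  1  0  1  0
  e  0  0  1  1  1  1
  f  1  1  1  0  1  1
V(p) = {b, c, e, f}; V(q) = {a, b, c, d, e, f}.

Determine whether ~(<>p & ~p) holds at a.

At a: <>p & ~p is true, so ~(<>p & ~p) is false.
  At a: <>p is true, ~p is true, so <>p & ~p is true.
    At a: <>p requires p at some successor in {b, c, d, f}.
      p holds at b, so <>p is true at a.

No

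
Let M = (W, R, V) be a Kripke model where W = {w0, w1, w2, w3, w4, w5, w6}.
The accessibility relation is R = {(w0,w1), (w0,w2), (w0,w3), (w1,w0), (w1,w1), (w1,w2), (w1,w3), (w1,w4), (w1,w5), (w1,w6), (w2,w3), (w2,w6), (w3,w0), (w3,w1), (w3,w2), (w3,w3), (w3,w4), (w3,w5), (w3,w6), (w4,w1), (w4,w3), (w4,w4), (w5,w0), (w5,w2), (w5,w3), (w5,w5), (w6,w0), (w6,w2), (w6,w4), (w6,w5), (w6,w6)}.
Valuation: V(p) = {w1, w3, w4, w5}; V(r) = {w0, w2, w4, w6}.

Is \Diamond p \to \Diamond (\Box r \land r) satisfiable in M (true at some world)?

No

Let φ = \Diamond p \to \Diamond (\Box r \land r). Evaluate φ at each world:
  w0 (successors {w1, w2, w3}): φ is false.
  w1 (successors {w0, w1, w2, w3, w4, w5, w6}): φ is false.
  w2 (successors {w3, w6}): φ is false.
  w3 (successors {w0, w1, w2, w3, w4, w5, w6}): φ is false.
  w4 (successors {w1, w3, w4}): φ is false.
  w5 (successors {w0, w2, w3, w5}): φ is false.
  w6 (successors {w0, w2, w4, w5, w6}): φ is false.
For instance, at w2:
  At w2: \Diamond p is true, \Diamond (\Box r \land r) is false, so \Diamond p \to \Diamond (\Box r \land r) is false.
    At w2: \Diamond p requires p at some successor in {w3, w6}.
      p holds at w3, so \Diamond p is true at w2.
    At w2: \Diamond (\Box r \land r) requires \Box r \land r at some successor in {w3, w6}.
      At w3: \Box r \land r is false.
      At w6: \Box r \land r is false.
    So \Diamond (\Box r \land r) is false at w2.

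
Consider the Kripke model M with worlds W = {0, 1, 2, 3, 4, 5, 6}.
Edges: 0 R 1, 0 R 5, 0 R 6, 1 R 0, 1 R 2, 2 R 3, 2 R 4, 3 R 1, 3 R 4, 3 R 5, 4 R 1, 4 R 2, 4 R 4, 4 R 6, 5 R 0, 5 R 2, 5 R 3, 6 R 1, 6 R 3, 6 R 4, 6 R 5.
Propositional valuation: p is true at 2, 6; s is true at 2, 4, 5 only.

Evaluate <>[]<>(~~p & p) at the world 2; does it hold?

At 2: <>[]<>(~~p & p) requires []<>(~~p & p) at some successor in {3, 4}.
  []<>(~~p & p) holds at 3, so <>[]<>(~~p & p) is true at 2.
    At 3: []<>(~~p & p) requires <>(~~p & p) at every successor {1, 4, 5}.
      At 1: <>(~~p & p) is true.
      At 4: <>(~~p & p) is true.
      At 5: <>(~~p & p) is true.
    So []<>(~~p & p) is true at 3.

Yes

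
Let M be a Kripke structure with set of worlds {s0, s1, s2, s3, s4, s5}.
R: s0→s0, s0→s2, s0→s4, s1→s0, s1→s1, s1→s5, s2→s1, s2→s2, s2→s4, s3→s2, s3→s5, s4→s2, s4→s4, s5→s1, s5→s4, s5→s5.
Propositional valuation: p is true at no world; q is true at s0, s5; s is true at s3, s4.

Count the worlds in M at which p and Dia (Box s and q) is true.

Recall that Box ψ holds at a world iff ψ holds at every accessible world, and Dia ψ holds iff ψ holds at some accessible world.
Let φ = p and Dia (Box s and q). Evaluate φ at each world:
  s0 (successors {s0, s2, s4}): φ is false.
  s1 (successors {s0, s1, s5}): φ is false.
  s2 (successors {s1, s2, s4}): φ is false.
  s3 (successors {s2, s5}): φ is false.
  s4 (successors {s2, s4}): φ is false.
  s5 (successors {s1, s4, s5}): φ is false.
For instance, at s2:
  At s2: p is false, Dia (Box s and q) is false, so p and Dia (Box s and q) is false.
    At s2: Dia (Box s and q) requires Box s and q at some successor in {s1, s2, s4}.
      At s1: Box s and q is false.
      At s2: Box s and q is false.
      At s4: Box s and q is false.
    So Dia (Box s and q) is false at s2.
Satisfying worlds: none.

0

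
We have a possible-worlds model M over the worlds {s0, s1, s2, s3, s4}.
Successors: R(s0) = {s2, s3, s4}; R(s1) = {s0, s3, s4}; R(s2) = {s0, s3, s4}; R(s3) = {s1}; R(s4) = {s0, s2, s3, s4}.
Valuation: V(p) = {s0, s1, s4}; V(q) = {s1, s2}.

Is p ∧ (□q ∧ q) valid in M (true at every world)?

No

Recall that □ψ holds at a world iff ψ holds at every accessible world, and ◇ψ holds iff ψ holds at some accessible world.
Let φ = p ∧ (□q ∧ q). Evaluate φ at each world:
  s0 (successors {s2, s3, s4}): φ is false.
  s1 (successors {s0, s3, s4}): φ is false.
  s2 (successors {s0, s3, s4}): φ is false.
  s3 (successors {s1}): φ is false.
  s4 (successors {s0, s2, s3, s4}): φ is false.
Detail at s0 (counterexample):
  At s0: p is true, □q ∧ q is false, so p ∧ (□q ∧ q) is false.
    At s0: □q is false, q is false, so □q ∧ q is false.
      At s0: □q requires q at every successor {s2, s3, s4}.
        q fails at s3, so □q is false at s0.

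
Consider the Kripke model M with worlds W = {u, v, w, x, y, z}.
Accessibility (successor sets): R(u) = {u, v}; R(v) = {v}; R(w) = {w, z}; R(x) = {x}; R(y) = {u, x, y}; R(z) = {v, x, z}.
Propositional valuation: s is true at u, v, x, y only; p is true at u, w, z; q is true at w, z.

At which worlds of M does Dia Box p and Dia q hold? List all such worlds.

Let φ = Dia Box p and Dia q. Evaluate φ at each world:
  u (successors {u, v}): φ is false.
  v (successors {v}): φ is false.
  w (successors {w, z}): φ is true.
  x (successors {x}): φ is false.
  y (successors {u, x, y}): φ is false.
  z (successors {v, x, z}): φ is false.
For instance, at w:
  At w: Dia Box p is true, Dia q is true, so Dia Box p and Dia q is true.
    At w: Dia Box p requires Box p at some successor in {w, z}.
      Box p holds at w, so Dia Box p is true at w.
    At w: Dia q requires q at some successor in {w, z}.
      q holds at w, so Dia q is true at w.
Satisfying worlds: {w}

w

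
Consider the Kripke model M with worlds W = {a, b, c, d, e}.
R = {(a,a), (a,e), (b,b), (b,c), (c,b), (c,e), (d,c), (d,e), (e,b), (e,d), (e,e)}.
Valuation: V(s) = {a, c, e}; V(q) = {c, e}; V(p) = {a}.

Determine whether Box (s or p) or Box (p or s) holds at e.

At e: Box (s or p) is false, Box (p or s) is false, so Box (s or p) or Box (p or s) is false.
  At e: Box (s or p) requires s or p at every successor {b, d, e}.
    s or p fails at b, so Box (s or p) is false at e.
  At e: Box (p or s) requires p or s at every successor {b, d, e}.
    p or s fails at b, so Box (p or s) is false at e.

No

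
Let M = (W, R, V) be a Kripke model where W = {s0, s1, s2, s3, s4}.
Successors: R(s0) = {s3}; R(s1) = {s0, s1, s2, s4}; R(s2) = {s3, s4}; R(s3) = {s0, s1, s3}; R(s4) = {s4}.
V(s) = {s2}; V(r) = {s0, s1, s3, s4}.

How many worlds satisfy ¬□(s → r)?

Let φ = ¬□(s → r). Evaluate φ at each world:
  s0 (successors {s3}): φ is false.
  s1 (successors {s0, s1, s2, s4}): φ is true.
  s2 (successors {s3, s4}): φ is false.
  s3 (successors {s0, s1, s3}): φ is false.
  s4 (successors {s4}): φ is false.
For instance, at s3:
  At s3: □(s → r) is true, so ¬□(s → r) is false.
    At s3: □(s → r) requires s → r at every successor {s0, s1, s3}.
      At s0: s → r is true.
      At s1: s → r is true.
      At s3: s → r is true.
    So □(s → r) is true at s3.
Satisfying worlds: {s1}

1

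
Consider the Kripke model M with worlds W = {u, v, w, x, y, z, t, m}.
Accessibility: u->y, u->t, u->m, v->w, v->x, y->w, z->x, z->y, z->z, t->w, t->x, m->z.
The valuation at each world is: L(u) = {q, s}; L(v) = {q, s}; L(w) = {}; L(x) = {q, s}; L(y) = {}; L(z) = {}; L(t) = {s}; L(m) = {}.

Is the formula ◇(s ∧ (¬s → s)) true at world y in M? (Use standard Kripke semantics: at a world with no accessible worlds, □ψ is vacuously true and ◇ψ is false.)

At y: ◇(s ∧ (¬s → s)) requires s ∧ (¬s → s) at some successor in {w}.
  At w: s ∧ (¬s → s) is false.
So ◇(s ∧ (¬s → s)) is false at y.

No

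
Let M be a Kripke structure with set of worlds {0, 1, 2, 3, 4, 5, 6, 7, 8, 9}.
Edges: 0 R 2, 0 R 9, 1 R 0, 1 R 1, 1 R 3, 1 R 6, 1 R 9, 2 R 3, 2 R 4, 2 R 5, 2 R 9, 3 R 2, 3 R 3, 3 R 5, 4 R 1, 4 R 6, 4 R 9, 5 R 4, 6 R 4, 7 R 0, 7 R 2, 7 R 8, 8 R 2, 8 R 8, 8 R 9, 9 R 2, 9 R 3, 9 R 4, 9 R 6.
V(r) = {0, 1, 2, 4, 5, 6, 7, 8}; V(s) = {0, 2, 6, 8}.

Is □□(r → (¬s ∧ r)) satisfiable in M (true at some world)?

Let φ = □□(r → (¬s ∧ r)). Evaluate φ at each world:
  0 (successors {2, 9}): φ is false.
  1 (successors {0, 1, 3, 6, 9}): φ is false.
  2 (successors {3, 4, 5, 9}): φ is false.
  3 (successors {2, 3, 5}): φ is false.
  4 (successors {1, 6, 9}): φ is false.
  5 (successors {4}): φ is false.
  6 (successors {4}): φ is false.
  7 (successors {0, 2, 8}): φ is false.
  8 (successors {2, 8, 9}): φ is false.
  9 (successors {2, 3, 4, 6}): φ is false.
For instance, at 9:
  At 9: □□(r → (¬s ∧ r)) requires □(r → (¬s ∧ r)) at every successor {2, 3, 4, 6}.
    □(r → (¬s ∧ r)) fails at 3, so □□(r → (¬s ∧ r)) is false at 9.
      At 3: □(r → (¬s ∧ r)) requires r → (¬s ∧ r) at every successor {2, 3, 5}.
        r → (¬s ∧ r) fails at 2, so □(r → (¬s ∧ r)) is false at 3.

No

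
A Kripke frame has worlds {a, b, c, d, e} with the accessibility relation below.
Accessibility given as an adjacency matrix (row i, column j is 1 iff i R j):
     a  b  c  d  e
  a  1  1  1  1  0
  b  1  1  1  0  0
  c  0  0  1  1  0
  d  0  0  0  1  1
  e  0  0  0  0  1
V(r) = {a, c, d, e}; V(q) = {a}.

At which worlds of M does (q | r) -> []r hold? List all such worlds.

b, c, d, e

Recall that []ψ holds at a world iff ψ holds at every accessible world, and <>ψ holds iff ψ holds at some accessible world.
Let φ = (q | r) -> []r. Evaluate φ at each world:
  a (successors {a, b, c, d}): φ is false.
  b (successors {a, b, c}): φ is true.
  c (successors {c, d}): φ is true.
  d (successors {d, e}): φ is true.
  e (successors {e}): φ is true.
For instance, at a:
  At a: q | r is true, []r is false, so (q | r) -> []r is false.
    At a: []r requires r at every successor {a, b, c, d}.
      r fails at b, so []r is false at a.
Satisfying worlds: {b, c, d, e}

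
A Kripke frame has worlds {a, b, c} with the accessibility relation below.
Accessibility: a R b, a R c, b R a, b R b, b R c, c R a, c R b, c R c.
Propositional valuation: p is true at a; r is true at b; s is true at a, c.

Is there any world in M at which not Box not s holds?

Let φ = not Box not s. Evaluate φ at each world:
  a (successors {b, c}): φ is true.
  b (successors {a, b, c}): φ is true.
  c (successors {a, b, c}): φ is true.
Detail at a (witness):
  At a: Box not s is false, so not Box not s is true.
    At a: Box not s requires not s at every successor {b, c}.
      not s fails at c, so Box not s is false at a.

Yes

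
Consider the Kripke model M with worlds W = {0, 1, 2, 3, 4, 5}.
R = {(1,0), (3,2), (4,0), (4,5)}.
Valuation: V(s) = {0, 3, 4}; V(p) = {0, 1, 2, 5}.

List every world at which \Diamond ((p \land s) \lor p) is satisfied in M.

1, 3, 4

Let φ = \Diamond ((p \land s) \lor p). Evaluate φ at each world:
  0 (successors ∅): φ is false.
  1 (successors {0}): φ is true.
  2 (successors ∅): φ is false.
  3 (successors {2}): φ is true.
  4 (successors {0, 5}): φ is true.
  5 (successors ∅): φ is false.
For instance, at 1:
  At 1: \Diamond ((p \land s) \lor p) requires (p \land s) \lor p at some successor in {0}.
    (p \land s) \lor p holds at 0, so \Diamond ((p \land s) \lor p) is true at 1.
Satisfying worlds: {1, 3, 4}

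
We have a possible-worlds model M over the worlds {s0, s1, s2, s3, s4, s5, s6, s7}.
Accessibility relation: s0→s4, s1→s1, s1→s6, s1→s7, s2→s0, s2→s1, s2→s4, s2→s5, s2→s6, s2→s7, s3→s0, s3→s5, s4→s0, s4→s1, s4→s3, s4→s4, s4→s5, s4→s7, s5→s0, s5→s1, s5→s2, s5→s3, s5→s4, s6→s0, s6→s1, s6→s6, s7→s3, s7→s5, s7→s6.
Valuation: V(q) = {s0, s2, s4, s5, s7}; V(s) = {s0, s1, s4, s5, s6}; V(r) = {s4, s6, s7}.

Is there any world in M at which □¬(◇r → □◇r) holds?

Yes

Recall that □ψ holds at a world iff ψ holds at every accessible world, and ◇ψ holds iff ψ holds at some accessible world.
Let φ = □¬(◇r → □◇r). Evaluate φ at each world:
  s0 (successors {s4}): φ is true.
  s1 (successors {s1, s6, s7}): φ is false.
  s2 (successors {s0, s1, s4, s5, s6, s7}): φ is false.
  s3 (successors {s0, s5}): φ is false.
  s4 (successors {s0, s1, s3, s4, s5, s7}): φ is false.
  s5 (successors {s0, s1, s2, s3, s4}): φ is false.
  s6 (successors {s0, s1, s6}): φ is false.
  s7 (successors {s3, s5, s6}): φ is false.
Detail at s0 (witness):
  At s0: □¬(◇r → □◇r) requires ¬(◇r → □◇r) at every successor {s4}.
      At s4: ◇r → □◇r is false, so ¬(◇r → □◇r) is true.
  So □¬(◇r → □◇r) is true at s0.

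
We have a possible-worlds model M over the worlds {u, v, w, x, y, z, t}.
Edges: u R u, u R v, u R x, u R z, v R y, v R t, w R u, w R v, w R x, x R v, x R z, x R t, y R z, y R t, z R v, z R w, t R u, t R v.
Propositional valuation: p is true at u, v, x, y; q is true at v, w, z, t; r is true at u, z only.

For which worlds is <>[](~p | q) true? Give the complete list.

Let φ = <>[](~p | q). Evaluate φ at each world:
  u (successors {u, v, x, z}): φ is true.
  v (successors {y, t}): φ is true.
  w (successors {u, v, x}): φ is true.
  x (successors {v, z, t}): φ is true.
  y (successors {z, t}): φ is true.
  z (successors {v, w}): φ is false.
  t (successors {u, v}): φ is false.
For instance, at y:
  At y: <>[](~p | q) requires [](~p | q) at some successor in {z, t}.
    [](~p | q) holds at z, so <>[](~p | q) is true at y.
      At z: [](~p | q) requires ~p | q at every successor {v, w}.
        At v: ~p | q is true.
        At w: ~p | q is true.
      So [](~p | q) is true at z.
Satisfying worlds: {u, v, w, x, y}

u, v, w, x, y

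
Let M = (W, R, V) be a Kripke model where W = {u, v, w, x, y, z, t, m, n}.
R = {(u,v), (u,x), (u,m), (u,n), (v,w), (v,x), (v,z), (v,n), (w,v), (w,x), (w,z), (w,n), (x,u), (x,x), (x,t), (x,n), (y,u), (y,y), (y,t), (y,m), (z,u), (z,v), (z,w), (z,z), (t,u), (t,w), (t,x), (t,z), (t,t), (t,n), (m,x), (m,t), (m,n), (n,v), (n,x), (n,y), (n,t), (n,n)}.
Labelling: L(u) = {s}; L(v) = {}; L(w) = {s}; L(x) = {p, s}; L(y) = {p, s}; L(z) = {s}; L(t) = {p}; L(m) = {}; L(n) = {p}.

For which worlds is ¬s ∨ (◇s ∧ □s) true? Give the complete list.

Recall that □ψ holds at a world iff ψ holds at every accessible world, and ◇ψ holds iff ψ holds at some accessible world.
Let φ = ¬s ∨ (◇s ∧ □s). Evaluate φ at each world:
  u (successors {v, x, m, n}): φ is false.
  v (successors {w, x, z, n}): φ is true.
  w (successors {v, x, z, n}): φ is false.
  x (successors {u, x, t, n}): φ is false.
  y (successors {u, y, t, m}): φ is false.
  z (successors {u, v, w, z}): φ is false.
  t (successors {u, w, x, z, t, n}): φ is true.
  m (successors {x, t, n}): φ is true.
  n (successors {v, x, y, t, n}): φ is true.
For instance, at z:
  At z: ¬s is false, ◇s ∧ □s is false, so ¬s ∨ (◇s ∧ □s) is false.
    At z: ◇s is true, □s is false, so ◇s ∧ □s is false.
      At z: ◇s requires s at some successor in {u, v, w, z}.
        s holds at u, so ◇s is true at z.
      At z: □s requires s at every successor {u, v, w, z}.
        s fails at v, so □s is false at z.
Satisfying worlds: {v, t, m, n}

v, t, m, n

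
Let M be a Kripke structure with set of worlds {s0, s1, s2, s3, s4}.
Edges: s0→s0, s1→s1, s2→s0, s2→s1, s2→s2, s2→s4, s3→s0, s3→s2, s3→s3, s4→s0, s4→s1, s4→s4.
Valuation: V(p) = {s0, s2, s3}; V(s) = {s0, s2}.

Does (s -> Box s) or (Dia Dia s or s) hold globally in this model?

Recall that Box ψ holds at a world iff ψ holds at every accessible world, and Dia ψ holds iff ψ holds at some accessible world.
Let φ = (s -> Box s) or (Dia Dia s or s). Evaluate φ at each world:
  s0 (successors {s0}): φ is true.
  s1 (successors {s1}): φ is true.
  s2 (successors {s0, s1, s2, s4}): φ is true.
  s3 (successors {s0, s2, s3}): φ is true.
  s4 (successors {s0, s1, s4}): φ is true.
For instance, at s0:
  At s0: s -> Box s is true, Dia Dia s or s is true, so (s -> Box s) or (Dia Dia s or s) is true.
    At s0: s is true, Box s is true, so s -> Box s is true.
      At s0: Box s requires s at every successor {s0}.
        At s0: s is true.
      So Box s is true at s0.
    At s0: Dia Dia s is true, s is true, so Dia Dia s or s is true.
      At s0: Dia Dia s requires Dia s at some successor in {s0}.
        Dia s holds at s0, so Dia Dia s is true at s0.

Yes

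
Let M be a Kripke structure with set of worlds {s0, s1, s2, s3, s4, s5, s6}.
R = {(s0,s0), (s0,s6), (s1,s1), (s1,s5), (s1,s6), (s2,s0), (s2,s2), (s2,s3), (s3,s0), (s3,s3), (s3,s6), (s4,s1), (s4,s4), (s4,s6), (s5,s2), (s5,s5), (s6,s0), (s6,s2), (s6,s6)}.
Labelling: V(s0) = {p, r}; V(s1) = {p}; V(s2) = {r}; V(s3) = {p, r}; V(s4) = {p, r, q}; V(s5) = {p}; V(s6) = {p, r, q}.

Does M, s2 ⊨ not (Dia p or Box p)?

No

At s2: Dia p or Box p is true, so not (Dia p or Box p) is false.
  At s2: Dia p is true, Box p is false, so Dia p or Box p is true.
    At s2: Dia p requires p at some successor in {s0, s2, s3}.
      p holds at s0, so Dia p is true at s2.
    At s2: Box p requires p at every successor {s0, s2, s3}.
      p fails at s2, so Box p is false at s2.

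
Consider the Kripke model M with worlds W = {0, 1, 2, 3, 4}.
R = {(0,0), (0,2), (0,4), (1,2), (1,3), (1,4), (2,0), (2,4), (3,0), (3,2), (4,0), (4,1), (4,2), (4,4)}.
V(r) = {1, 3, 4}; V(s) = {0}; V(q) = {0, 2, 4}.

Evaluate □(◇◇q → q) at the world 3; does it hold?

At 3: □(◇◇q → q) requires ◇◇q → q at every successor {0, 2}.
    At 0: ◇◇q is true, q is true, so ◇◇q → q is true.
      At 0: ◇◇q requires ◇q at some successor in {0, 2, 4}.
        ◇q holds at 0, so ◇◇q is true at 0.
    At 2: ◇◇q is true, q is true, so ◇◇q → q is true.
      At 2: ◇◇q requires ◇q at some successor in {0, 4}.
        ◇q holds at 0, so ◇◇q is true at 2.
So □(◇◇q → q) is true at 3.

Yes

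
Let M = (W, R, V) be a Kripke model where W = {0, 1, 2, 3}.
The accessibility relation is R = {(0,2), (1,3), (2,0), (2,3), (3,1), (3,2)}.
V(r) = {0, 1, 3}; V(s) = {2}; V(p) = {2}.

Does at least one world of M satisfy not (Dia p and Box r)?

Yes

Recall that Box ψ holds at a world iff ψ holds at every accessible world, and Dia ψ holds iff ψ holds at some accessible world.
Let φ = not (Dia p and Box r). Evaluate φ at each world:
  0 (successors {2}): φ is true.
  1 (successors {3}): φ is true.
  2 (successors {0, 3}): φ is true.
  3 (successors {1, 2}): φ is true.
Detail at 0 (witness):
  At 0: Dia p and Box r is false, so not (Dia p and Box r) is true.
    At 0: Dia p is true, Box r is false, so Dia p and Box r is false.
      At 0: Dia p requires p at some successor in {2}.
        p holds at 2, so Dia p is true at 0.
      At 0: Box r requires r at every successor {2}.
        r fails at 2, so Box r is false at 0.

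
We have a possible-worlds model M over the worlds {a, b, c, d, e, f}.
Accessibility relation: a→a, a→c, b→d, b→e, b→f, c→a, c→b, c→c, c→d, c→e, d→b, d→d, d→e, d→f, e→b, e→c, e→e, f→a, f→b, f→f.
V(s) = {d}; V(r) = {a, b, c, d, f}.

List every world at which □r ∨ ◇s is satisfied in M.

Recall that □ψ holds at a world iff ψ holds at every accessible world, and ◇ψ holds iff ψ holds at some accessible world.
Let φ = □r ∨ ◇s. Evaluate φ at each world:
  a (successors {a, c}): φ is true.
  b (successors {d, e, f}): φ is true.
  c (successors {a, b, c, d, e}): φ is true.
  d (successors {b, d, e, f}): φ is true.
  e (successors {b, c, e}): φ is false.
  f (successors {a, b, f}): φ is true.
For instance, at e:
  At e: □r is false, ◇s is false, so □r ∨ ◇s is false.
    At e: □r requires r at every successor {b, c, e}.
      r fails at e, so □r is false at e.
    At e: ◇s requires s at some successor in {b, c, e}.
      At b: s is false.
      At c: s is false.
      At e: s is false.
    So ◇s is false at e.
Satisfying worlds: {a, b, c, d, f}

a, b, c, d, f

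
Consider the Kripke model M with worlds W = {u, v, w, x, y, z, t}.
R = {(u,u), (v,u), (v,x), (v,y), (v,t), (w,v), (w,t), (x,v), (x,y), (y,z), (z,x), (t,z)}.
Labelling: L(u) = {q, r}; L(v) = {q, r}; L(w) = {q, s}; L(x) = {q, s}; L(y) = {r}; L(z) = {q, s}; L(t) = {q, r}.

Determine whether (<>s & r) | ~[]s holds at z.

Recall that []ψ holds at a world iff ψ holds at every accessible world, and <>ψ holds iff ψ holds at some accessible world.
At z: <>s & r is false, ~[]s is false, so (<>s & r) | ~[]s is false.
  At z: <>s is true, r is false, so <>s & r is false.
    At z: <>s requires s at some successor in {x}.
      s holds at x, so <>s is true at z.
  At z: []s is true, so ~[]s is false.
    At z: []s requires s at every successor {x}.
      At x: s is true.
    So []s is true at z.

No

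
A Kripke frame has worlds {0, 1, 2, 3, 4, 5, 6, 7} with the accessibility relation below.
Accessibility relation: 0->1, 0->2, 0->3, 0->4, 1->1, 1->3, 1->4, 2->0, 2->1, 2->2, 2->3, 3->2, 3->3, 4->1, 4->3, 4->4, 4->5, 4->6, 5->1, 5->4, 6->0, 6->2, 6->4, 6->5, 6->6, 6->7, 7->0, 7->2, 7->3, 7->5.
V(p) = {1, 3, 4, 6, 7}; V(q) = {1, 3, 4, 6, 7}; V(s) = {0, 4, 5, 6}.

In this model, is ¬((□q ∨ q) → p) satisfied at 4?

At 4: (□q ∨ q) → p is true, so ¬((□q ∨ q) → p) is false.
  At 4: □q ∨ q is true, p is true, so (□q ∨ q) → p is true.
    At 4: □q is false, q is true, so □q ∨ q is true.
      At 4: □q requires q at every successor {1, 3, 4, 5, 6}.
        q fails at 5, so □q is false at 4.

No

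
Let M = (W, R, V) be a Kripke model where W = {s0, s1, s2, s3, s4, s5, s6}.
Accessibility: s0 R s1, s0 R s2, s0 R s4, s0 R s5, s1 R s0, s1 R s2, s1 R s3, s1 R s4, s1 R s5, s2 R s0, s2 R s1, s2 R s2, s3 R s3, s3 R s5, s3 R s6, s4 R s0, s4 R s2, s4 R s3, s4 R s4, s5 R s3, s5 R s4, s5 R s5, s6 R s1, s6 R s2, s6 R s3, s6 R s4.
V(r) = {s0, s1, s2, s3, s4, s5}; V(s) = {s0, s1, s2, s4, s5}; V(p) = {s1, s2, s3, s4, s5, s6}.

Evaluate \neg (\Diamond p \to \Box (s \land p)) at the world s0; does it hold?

No

At s0: \Diamond p \to \Box (s \land p) is true, so \neg (\Diamond p \to \Box (s \land p)) is false.
  At s0: \Diamond p is true, \Box (s \land p) is true, so \Diamond p \to \Box (s \land p) is true.
    At s0: \Diamond p requires p at some successor in {s1, s2, s4, s5}.
      p holds at s1, so \Diamond p is true at s0.
    At s0: \Box (s \land p) requires s \land p at every successor {s1, s2, s4, s5}.
      At s1: s \land p is true.
      At s2: s \land p is true.
      At s4: s \land p is true.
      At s5: s \land p is true.
    So \Box (s \land p) is true at s0.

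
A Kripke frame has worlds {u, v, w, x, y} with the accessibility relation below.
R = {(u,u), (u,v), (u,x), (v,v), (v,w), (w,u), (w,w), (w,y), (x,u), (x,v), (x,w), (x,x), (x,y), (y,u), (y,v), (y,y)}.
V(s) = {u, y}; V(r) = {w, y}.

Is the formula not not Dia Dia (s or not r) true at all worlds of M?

Recall that Dia ψ holds at a world iff ψ holds at some accessible world.
Let φ = not not Dia Dia (s or not r). Evaluate φ at each world:
  u (successors {u, v, x}): φ is true.
  v (successors {v, w}): φ is true.
  w (successors {u, w, y}): φ is true.
  x (successors {u, v, w, x, y}): φ is true.
  y (successors {u, v, y}): φ is true.
For instance, at w:
  At w: not Dia Dia (s or not r) is false, so not not Dia Dia (s or not r) is true.
    At w: Dia Dia (s or not r) is true, so not Dia Dia (s or not r) is false.
      At w: Dia Dia (s or not r) requires Dia (s or not r) at some successor in {u, w, y}.
        Dia (s or not r) holds at u, so Dia Dia (s or not r) is true at w.

Yes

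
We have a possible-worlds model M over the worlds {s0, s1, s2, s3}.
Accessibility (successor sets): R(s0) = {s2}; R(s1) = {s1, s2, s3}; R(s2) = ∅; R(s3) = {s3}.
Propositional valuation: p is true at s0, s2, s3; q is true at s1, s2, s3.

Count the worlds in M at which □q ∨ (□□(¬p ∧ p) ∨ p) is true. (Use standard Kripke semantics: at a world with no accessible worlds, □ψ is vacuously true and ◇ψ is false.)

4

Let φ = □q ∨ (□□(¬p ∧ p) ∨ p). Evaluate φ at each world:
  s0 (successors {s2}): φ is true.
  s1 (successors {s1, s2, s3}): φ is true.
  s2 (successors ∅): φ is true.
  s3 (successors {s3}): φ is true.
For instance, at s3:
  At s3: □q is true, □□(¬p ∧ p) ∨ p is true, so □q ∨ (□□(¬p ∧ p) ∨ p) is true.
    At s3: □q requires q at every successor {s3}.
      At s3: q is true.
    So □q is true at s3.
    At s3: □□(¬p ∧ p) is false, p is true, so □□(¬p ∧ p) ∨ p is true.
      At s3: □□(¬p ∧ p) requires □(¬p ∧ p) at every successor {s3}.
        □(¬p ∧ p) fails at s3, so □□(¬p ∧ p) is false at s3.
Satisfying worlds: {s0, s1, s2, s3}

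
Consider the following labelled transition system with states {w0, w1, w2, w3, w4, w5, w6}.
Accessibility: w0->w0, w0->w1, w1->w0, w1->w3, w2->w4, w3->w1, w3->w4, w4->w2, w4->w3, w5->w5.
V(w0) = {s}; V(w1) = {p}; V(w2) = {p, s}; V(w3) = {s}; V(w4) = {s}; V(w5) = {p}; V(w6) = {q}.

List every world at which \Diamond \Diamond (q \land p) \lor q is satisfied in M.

w6

Recall that \Diamond ψ holds at a world iff ψ holds at some accessible world.
Let φ = \Diamond \Diamond (q \land p) \lor q. Evaluate φ at each world:
  w0 (successors {w0, w1}): φ is false.
  w1 (successors {w0, w3}): φ is false.
  w2 (successors {w4}): φ is false.
  w3 (successors {w1, w4}): φ is false.
  w4 (successors {w2, w3}): φ is false.
  w5 (successors {w5}): φ is false.
  w6 (successors ∅): φ is true.
For instance, at w4:
  At w4: \Diamond \Diamond (q \land p) is false, q is false, so \Diamond \Diamond (q \land p) \lor q is false.
    At w4: \Diamond \Diamond (q \land p) requires \Diamond (q \land p) at some successor in {w2, w3}.
      At w2: \Diamond (q \land p) is false.
      At w3: \Diamond (q \land p) is false.
    So \Diamond \Diamond (q \land p) is false at w4.
Satisfying worlds: {w6}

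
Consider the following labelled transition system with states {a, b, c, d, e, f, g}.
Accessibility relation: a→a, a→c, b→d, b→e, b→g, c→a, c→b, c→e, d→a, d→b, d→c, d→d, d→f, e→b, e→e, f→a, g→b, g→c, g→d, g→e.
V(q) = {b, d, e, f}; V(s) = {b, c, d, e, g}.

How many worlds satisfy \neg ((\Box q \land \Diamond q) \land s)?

Recall that \Box ψ holds at a world iff ψ holds at every accessible world, and \Diamond ψ holds iff ψ holds at some accessible world.
Let φ = \neg ((\Box q \land \Diamond q) \land s). Evaluate φ at each world:
  a (successors {a, c}): φ is true.
  b (successors {d, e, g}): φ is true.
  c (successors {a, b, e}): φ is true.
  d (successors {a, b, c, d, f}): φ is true.
  e (successors {b, e}): φ is false.
  f (successors {a}): φ is true.
  g (successors {b, c, d, e}): φ is true.
For instance, at d:
  At d: (\Box q \land \Diamond q) \land s is false, so \neg ((\Box q \land \Diamond q) \land s) is true.
    At d: \Box q \land \Diamond q is false, s is true, so (\Box q \land \Diamond q) \land s is false.
      At d: \Box q is false, \Diamond q is true, so \Box q \land \Diamond q is false.
Satisfying worlds: {a, b, c, d, f, g}

6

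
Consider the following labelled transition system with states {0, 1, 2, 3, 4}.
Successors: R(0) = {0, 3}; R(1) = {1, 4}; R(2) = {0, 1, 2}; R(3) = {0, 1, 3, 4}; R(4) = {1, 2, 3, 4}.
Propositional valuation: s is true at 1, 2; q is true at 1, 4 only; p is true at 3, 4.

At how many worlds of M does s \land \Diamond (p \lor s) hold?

Let φ = s \land \Diamond (p \lor s). Evaluate φ at each world:
  0 (successors {0, 3}): φ is false.
  1 (successors {1, 4}): φ is true.
  2 (successors {0, 1, 2}): φ is true.
  3 (successors {0, 1, 3, 4}): φ is false.
  4 (successors {1, 2, 3, 4}): φ is false.
For instance, at 1:
  At 1: s is true, \Diamond (p \lor s) is true, so s \land \Diamond (p \lor s) is true.
    At 1: \Diamond (p \lor s) requires p \lor s at some successor in {1, 4}.
      p \lor s holds at 1, so \Diamond (p \lor s) is true at 1.
Satisfying worlds: {1, 2}

2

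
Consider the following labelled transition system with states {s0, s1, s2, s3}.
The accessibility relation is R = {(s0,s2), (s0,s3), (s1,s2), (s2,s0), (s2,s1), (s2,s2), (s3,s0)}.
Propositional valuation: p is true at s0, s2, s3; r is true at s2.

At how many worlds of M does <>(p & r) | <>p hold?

Let φ = <>(p & r) | <>p. Evaluate φ at each world:
  s0 (successors {s2, s3}): φ is true.
  s1 (successors {s2}): φ is true.
  s2 (successors {s0, s1, s2}): φ is true.
  s3 (successors {s0}): φ is true.
For instance, at s3:
  At s3: <>(p & r) is false, <>p is true, so <>(p & r) | <>p is true.
    At s3: <>(p & r) requires p & r at some successor in {s0}.
      At s0: p & r is false.
    So <>(p & r) is false at s3.
    At s3: <>p requires p at some successor in {s0}.
      p holds at s0, so <>p is true at s3.
Satisfying worlds: {s0, s1, s2, s3}

4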